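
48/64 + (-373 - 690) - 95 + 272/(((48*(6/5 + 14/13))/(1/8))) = -4109447/3552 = -1156.94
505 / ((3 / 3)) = 505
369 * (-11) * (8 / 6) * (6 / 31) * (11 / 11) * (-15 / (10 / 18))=876744 / 31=28282.06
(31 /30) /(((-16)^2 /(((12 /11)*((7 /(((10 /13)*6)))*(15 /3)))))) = 2821 /84480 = 0.03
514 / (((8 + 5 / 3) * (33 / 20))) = 32.23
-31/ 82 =-0.38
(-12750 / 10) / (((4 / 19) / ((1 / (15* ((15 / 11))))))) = -3553 / 12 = -296.08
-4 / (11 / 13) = -4.73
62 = 62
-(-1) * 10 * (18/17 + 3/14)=1515/119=12.73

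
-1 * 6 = -6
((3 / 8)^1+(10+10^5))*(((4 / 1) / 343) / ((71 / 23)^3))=9734609861 / 245526946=39.65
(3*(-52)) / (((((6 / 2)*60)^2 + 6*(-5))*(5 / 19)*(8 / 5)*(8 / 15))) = -57 / 2656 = -0.02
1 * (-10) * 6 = -60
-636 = -636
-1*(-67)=67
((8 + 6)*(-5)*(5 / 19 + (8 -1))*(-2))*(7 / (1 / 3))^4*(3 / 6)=1878686460 / 19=98878234.74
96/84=8/7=1.14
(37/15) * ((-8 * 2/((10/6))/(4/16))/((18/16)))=-18944/225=-84.20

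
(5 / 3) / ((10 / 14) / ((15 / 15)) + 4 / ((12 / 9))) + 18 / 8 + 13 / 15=927 / 260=3.57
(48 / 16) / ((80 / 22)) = 33 / 40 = 0.82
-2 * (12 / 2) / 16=-3 / 4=-0.75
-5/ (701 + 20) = -5/ 721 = -0.01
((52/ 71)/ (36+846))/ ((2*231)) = 0.00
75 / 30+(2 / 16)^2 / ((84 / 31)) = 13471 / 5376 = 2.51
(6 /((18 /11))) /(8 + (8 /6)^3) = 99 /280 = 0.35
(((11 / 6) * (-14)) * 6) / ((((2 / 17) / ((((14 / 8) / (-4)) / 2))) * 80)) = 9163 / 2560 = 3.58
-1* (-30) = 30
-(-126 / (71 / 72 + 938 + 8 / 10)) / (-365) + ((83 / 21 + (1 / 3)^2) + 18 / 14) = 8322512587 / 1555947477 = 5.35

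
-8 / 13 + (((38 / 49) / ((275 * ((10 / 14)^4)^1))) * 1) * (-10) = -323412 / 446875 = -0.72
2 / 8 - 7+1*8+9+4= 57 / 4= 14.25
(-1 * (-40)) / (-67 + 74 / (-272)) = -5440 / 9149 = -0.59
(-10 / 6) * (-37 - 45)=410 / 3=136.67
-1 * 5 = -5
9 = 9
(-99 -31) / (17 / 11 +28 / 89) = -127270 / 1821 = -69.89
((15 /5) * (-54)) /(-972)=1 /6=0.17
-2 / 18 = -1 / 9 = -0.11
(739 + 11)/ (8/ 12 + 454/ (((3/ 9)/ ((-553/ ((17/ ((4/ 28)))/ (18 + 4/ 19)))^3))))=-0.00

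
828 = 828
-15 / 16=-0.94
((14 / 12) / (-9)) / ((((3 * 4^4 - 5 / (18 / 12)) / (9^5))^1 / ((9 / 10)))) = -413343 / 45880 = -9.01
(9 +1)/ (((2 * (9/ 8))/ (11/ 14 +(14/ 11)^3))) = 1061140/ 83853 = 12.65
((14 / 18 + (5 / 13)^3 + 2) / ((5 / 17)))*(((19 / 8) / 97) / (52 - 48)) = 1810415 / 30687696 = 0.06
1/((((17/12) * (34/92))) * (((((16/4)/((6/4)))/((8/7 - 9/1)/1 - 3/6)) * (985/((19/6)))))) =-153387/7970620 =-0.02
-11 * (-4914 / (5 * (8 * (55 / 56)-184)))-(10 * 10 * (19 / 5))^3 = -37587362042 / 685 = -54872061.38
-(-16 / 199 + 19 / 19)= -0.92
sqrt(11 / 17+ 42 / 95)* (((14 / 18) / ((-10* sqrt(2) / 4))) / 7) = -sqrt(5681570) / 72675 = -0.03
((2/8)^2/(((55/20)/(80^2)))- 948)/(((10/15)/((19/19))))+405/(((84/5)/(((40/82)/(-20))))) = -1204.41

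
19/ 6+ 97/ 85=2197/ 510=4.31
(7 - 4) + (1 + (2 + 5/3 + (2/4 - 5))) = 19/6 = 3.17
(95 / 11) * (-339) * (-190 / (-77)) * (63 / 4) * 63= -1734722325 / 242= -7168274.07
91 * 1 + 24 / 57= 91.42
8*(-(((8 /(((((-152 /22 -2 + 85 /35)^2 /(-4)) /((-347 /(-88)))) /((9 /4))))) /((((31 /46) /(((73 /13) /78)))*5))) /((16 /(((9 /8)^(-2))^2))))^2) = -51702053157185859878912 /203486946159164558447106225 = -0.00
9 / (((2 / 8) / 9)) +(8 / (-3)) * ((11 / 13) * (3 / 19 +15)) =71580 / 247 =289.80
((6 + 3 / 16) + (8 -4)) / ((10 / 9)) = 9.17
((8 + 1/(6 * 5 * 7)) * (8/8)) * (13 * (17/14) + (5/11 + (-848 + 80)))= -194611051/32340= -6017.66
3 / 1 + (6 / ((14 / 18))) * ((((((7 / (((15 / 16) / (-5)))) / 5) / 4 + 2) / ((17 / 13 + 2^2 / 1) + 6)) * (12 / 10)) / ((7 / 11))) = 190371 / 60025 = 3.17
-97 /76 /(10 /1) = -97 /760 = -0.13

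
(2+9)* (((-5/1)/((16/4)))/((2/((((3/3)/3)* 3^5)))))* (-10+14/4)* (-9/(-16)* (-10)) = -2606175/128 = -20360.74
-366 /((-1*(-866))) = -183 /433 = -0.42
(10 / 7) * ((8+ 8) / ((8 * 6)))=10 / 21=0.48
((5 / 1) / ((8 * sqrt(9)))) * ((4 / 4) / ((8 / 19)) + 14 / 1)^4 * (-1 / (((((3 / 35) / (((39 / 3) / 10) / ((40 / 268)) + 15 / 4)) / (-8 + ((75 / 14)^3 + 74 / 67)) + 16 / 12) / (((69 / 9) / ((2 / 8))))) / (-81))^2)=-1092841095906152078303405801053215 / 21022183727923003424768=-51985136751.26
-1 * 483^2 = -233289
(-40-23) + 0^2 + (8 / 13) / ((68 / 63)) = -13797 / 221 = -62.43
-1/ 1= -1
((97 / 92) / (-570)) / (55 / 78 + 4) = -1261 / 3207580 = -0.00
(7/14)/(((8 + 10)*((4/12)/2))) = 1/6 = 0.17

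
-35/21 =-5/3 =-1.67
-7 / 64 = -0.11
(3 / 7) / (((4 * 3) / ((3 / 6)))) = 1 / 56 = 0.02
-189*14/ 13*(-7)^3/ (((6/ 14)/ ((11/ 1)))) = 23294502/ 13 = 1791884.77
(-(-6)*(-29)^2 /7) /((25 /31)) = 156426 /175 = 893.86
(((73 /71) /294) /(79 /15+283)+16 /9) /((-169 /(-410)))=98684039185 /22880701116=4.31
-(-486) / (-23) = -486 / 23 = -21.13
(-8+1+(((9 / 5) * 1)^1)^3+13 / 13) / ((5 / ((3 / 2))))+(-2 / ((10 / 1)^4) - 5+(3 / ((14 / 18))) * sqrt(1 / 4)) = -109271 / 35000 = -3.12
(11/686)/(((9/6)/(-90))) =-330/343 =-0.96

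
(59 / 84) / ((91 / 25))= 1475 / 7644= 0.19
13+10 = 23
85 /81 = 1.05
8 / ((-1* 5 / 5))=-8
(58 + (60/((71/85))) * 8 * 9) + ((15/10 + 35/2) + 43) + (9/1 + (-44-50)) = 369685/71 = 5206.83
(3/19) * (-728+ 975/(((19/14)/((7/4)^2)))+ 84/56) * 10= 3359955/1444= 2326.84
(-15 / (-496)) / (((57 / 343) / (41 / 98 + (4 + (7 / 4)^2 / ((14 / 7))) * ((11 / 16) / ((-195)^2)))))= 931480207 / 12231598080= 0.08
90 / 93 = 30 / 31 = 0.97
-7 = -7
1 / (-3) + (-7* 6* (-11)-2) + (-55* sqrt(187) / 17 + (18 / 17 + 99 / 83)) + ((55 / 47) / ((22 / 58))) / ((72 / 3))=245132465 / 530536-55* sqrt(187) / 17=417.80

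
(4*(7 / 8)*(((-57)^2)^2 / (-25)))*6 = -221676021 / 25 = -8867040.84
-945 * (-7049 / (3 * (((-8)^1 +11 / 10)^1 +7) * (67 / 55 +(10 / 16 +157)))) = 3256638000 / 23297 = 139787.87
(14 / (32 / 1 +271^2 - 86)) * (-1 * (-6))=84 / 73387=0.00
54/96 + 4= 4.56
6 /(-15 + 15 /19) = -19 /45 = -0.42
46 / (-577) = -46 / 577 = -0.08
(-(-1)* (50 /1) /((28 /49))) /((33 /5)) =875 /66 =13.26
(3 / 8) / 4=3 / 32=0.09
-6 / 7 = -0.86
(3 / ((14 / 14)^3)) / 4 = 3 / 4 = 0.75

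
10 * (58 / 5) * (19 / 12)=551 / 3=183.67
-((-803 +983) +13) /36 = -193 /36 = -5.36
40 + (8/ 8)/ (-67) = 2679/ 67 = 39.99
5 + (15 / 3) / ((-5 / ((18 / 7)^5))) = -1805533 / 16807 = -107.43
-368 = -368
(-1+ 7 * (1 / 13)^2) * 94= -15228 / 169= -90.11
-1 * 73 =-73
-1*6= -6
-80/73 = -1.10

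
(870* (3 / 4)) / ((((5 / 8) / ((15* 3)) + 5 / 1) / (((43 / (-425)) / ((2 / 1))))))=-202014 / 30685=-6.58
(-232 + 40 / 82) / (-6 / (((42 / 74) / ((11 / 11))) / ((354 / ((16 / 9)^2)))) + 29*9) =1417472 / 5651727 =0.25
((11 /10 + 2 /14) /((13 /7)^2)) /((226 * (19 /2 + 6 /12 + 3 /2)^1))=609 /4392310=0.00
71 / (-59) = -1.20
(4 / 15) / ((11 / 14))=56 / 165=0.34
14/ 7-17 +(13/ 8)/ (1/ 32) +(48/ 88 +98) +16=1667/ 11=151.55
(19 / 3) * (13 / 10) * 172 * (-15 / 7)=-21242 / 7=-3034.57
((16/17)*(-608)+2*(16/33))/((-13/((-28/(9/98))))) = -879397120/65637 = -13397.89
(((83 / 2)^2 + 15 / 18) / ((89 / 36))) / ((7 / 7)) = 62031 / 89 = 696.98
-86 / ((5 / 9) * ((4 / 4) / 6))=-4644 / 5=-928.80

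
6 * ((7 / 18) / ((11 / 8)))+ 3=155 / 33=4.70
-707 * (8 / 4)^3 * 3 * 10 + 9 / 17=-2884551 / 17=-169679.47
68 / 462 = 34 / 231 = 0.15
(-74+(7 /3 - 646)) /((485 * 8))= -2153 /11640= -0.18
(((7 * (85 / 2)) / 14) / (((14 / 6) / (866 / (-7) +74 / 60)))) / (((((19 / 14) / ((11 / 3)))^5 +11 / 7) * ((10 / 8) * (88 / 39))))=-171275890483698 / 683571334045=-250.56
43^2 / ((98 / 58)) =53621 / 49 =1094.31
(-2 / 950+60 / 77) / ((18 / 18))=28423 / 36575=0.78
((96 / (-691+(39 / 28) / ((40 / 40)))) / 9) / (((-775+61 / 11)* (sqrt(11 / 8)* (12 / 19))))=532* sqrt(22) / 91930149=0.00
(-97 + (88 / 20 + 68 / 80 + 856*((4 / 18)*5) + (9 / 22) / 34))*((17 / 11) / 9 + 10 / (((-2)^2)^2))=912631075 / 1332936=684.68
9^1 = 9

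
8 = 8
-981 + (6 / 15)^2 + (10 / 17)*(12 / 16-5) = -49167 / 50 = -983.34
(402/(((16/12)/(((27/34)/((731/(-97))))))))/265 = -1579257/13172620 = -0.12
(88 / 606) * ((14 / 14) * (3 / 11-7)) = -296 / 303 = -0.98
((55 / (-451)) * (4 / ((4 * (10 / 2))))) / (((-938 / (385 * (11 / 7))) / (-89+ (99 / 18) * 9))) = -47795 / 76916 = -0.62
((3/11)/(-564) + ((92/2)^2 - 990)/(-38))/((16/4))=-1164303/157168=-7.41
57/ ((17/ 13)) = 741/ 17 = 43.59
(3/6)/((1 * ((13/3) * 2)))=0.06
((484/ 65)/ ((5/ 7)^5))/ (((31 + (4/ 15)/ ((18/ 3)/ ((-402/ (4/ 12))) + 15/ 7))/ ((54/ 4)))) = 7507485216/ 432209375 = 17.37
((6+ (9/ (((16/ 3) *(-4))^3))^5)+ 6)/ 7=14855280471424562451500881245/ 8665580274997661924293869568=1.71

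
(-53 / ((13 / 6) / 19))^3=-220567826088 / 2197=-100395005.05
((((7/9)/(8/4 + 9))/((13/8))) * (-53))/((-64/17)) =6307/10296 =0.61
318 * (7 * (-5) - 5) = -12720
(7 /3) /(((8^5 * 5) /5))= 7 /98304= 0.00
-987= -987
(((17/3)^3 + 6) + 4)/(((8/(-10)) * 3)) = -25915/324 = -79.98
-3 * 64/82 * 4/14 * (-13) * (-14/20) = -1248/205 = -6.09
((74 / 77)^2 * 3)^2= 269879184 / 35153041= 7.68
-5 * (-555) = 2775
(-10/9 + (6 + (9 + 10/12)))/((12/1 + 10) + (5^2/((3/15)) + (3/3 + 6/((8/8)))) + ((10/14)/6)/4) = 0.10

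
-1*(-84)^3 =592704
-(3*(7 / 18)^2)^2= -2401 / 11664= -0.21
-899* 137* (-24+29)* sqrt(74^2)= -45570310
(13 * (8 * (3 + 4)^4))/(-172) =-62426/43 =-1451.77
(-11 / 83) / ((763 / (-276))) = 3036 / 63329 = 0.05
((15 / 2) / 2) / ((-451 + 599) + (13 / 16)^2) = 960 / 38057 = 0.03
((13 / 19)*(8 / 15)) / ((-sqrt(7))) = -104*sqrt(7) / 1995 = -0.14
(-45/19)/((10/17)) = -153/38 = -4.03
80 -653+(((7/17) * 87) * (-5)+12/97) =-1240038/1649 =-751.99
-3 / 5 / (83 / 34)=-102 / 415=-0.25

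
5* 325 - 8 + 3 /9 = 4852 /3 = 1617.33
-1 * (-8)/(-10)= -4/5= -0.80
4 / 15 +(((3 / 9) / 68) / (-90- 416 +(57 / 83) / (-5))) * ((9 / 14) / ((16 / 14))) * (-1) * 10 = 457155647 / 1713983520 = 0.27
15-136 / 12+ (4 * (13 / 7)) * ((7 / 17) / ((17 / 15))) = 5519 / 867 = 6.37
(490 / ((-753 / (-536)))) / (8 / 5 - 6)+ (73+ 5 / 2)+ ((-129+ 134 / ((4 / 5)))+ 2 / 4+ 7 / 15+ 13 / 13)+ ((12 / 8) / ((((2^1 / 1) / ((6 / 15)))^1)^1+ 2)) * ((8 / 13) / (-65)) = 239703479 / 6532526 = 36.69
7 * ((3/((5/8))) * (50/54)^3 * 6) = 350000/2187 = 160.04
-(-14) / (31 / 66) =29.81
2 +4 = 6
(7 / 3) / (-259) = -1 / 111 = -0.01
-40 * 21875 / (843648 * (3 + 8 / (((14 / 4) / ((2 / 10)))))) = -0.30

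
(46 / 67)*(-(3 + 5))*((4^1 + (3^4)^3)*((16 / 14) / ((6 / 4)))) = -3129148160 / 1407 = -2223985.90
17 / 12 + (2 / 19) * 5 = 443 / 228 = 1.94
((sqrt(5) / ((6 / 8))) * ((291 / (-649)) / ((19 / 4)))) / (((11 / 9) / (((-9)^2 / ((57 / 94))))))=-35450784 * sqrt(5) / 2577179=-30.76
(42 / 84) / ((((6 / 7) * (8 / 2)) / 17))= 119 / 48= 2.48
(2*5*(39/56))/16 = 195/448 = 0.44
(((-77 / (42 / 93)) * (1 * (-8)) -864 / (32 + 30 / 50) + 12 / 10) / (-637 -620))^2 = 1190363917444 / 1049508047025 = 1.13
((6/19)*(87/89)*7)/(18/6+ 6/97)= 39382/55803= 0.71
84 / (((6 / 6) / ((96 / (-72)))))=-112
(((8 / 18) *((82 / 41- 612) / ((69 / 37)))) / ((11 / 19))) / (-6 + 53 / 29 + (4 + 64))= -49744280 / 12644181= -3.93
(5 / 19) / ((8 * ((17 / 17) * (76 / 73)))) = 365 / 11552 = 0.03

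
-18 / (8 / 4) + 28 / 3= 0.33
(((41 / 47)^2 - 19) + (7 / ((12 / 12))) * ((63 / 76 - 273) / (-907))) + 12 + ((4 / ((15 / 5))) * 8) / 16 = -1585964431 / 456812364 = -3.47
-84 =-84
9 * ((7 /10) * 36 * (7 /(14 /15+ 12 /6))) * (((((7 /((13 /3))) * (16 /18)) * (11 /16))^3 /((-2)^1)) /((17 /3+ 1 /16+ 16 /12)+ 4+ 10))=-12.36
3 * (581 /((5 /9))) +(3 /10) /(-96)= 1003967 /320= 3137.40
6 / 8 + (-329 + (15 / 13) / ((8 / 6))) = -4256 / 13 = -327.38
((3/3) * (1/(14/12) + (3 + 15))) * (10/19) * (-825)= -1089000/133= -8187.97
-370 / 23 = -16.09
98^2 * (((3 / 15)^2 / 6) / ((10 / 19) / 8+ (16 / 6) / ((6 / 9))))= 15.75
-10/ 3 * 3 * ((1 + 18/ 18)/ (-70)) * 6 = 12/ 7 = 1.71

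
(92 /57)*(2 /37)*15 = 920 /703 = 1.31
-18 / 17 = -1.06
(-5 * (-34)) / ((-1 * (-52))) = 85 / 26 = 3.27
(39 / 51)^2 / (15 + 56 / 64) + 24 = 882224 / 36703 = 24.04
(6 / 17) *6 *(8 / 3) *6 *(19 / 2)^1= 5472 / 17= 321.88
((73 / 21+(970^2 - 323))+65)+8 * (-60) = 19743475 / 21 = 940165.48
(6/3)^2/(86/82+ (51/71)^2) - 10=-601829/80851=-7.44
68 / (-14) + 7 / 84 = -401 / 84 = -4.77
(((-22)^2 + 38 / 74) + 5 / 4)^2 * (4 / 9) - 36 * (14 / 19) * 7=98029591579 / 936396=104688.18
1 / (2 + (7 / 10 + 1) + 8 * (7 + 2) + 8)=10 / 837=0.01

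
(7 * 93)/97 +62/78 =28396/3783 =7.51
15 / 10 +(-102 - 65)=-331 / 2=-165.50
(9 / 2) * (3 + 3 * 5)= 81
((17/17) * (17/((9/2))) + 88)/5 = 826/45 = 18.36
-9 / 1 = -9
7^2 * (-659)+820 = -31471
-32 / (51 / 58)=-1856 / 51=-36.39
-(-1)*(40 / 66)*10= 200 / 33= 6.06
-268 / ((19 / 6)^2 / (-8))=77184 / 361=213.81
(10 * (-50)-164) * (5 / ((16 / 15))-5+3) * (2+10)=-21414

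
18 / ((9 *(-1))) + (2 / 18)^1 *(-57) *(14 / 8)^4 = -47155 / 768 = -61.40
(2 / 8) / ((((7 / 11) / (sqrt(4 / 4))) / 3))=33 / 28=1.18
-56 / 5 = -11.20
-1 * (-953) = 953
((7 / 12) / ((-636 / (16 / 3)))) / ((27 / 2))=-14 / 38637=-0.00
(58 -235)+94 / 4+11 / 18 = -1376 / 9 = -152.89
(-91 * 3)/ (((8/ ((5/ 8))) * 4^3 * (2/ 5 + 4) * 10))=-1365/ 180224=-0.01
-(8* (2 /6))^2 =-7.11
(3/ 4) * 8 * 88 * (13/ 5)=6864/ 5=1372.80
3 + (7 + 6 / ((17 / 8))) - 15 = -37 / 17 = -2.18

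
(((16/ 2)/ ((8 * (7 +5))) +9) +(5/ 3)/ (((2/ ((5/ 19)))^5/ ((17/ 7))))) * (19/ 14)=15114373921/ 1226059968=12.33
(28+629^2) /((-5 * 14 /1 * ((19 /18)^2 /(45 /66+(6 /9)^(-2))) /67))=-277001140527 /277970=-996514.52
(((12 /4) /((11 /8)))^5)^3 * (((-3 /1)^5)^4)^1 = 1760328498942384733213345972224 /4177248169415651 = 421408646924761.11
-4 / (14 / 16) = -32 / 7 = -4.57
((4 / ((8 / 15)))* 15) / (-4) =-225 / 8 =-28.12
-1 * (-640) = 640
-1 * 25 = -25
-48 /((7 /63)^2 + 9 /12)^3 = -1632586752 /15069223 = -108.34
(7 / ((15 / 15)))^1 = 7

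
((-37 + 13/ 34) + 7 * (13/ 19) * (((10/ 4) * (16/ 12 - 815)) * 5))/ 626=-23619160/ 303297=-77.87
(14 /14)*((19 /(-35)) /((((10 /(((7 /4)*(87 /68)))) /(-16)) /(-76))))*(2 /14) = -62814 /2975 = -21.11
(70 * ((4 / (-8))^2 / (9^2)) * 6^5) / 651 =80 / 31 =2.58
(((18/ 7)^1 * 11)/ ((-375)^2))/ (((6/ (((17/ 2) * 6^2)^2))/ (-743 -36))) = -267455628/ 109375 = -2445.31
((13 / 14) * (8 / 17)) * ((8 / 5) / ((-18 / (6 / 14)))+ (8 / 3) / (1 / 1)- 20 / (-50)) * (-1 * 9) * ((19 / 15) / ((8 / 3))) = -117819 / 20825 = -5.66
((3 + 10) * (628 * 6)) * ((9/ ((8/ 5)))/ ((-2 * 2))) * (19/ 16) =-5235165/ 64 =-81799.45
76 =76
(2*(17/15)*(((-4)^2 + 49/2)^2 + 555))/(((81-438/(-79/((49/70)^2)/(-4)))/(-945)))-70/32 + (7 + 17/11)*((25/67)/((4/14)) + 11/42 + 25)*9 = -247746824436703/3811139024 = -65005.98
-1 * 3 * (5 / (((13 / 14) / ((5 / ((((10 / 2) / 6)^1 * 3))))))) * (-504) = 16283.08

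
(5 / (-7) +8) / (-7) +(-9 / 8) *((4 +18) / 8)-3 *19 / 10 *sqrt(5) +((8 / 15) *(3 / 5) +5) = 46469 / 39200-57 *sqrt(5) / 10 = -11.56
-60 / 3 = -20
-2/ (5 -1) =-1/ 2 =-0.50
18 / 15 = 6 / 5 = 1.20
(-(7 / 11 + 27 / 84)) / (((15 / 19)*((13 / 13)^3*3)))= -1121 / 2772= -0.40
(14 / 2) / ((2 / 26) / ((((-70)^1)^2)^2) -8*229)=-2184910000 / 571822159999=-0.00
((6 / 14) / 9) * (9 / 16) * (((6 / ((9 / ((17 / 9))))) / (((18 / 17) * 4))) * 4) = 289 / 9072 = 0.03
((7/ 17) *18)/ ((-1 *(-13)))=126/ 221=0.57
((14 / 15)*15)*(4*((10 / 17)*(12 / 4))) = 1680 / 17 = 98.82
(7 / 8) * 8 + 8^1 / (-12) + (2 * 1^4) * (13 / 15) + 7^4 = 36136 / 15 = 2409.07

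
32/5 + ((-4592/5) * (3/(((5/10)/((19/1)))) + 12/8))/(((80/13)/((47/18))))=-13500569/300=-45001.90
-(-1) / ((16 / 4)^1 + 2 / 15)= 15 / 62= 0.24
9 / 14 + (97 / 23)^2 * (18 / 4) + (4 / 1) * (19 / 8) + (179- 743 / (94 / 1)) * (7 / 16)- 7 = 158.04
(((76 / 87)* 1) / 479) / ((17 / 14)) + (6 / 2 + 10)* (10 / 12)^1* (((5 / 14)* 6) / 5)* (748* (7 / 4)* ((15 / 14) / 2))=129166564909 / 39672696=3255.81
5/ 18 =0.28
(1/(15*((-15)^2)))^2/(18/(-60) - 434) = -2/9893896875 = -0.00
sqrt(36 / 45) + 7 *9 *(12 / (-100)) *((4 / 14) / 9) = -6 / 25 + 2 *sqrt(5) / 5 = 0.65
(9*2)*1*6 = 108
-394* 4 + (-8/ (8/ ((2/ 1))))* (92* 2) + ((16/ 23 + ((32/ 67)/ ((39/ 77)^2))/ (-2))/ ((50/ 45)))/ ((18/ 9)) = -506301544/ 260429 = -1944.11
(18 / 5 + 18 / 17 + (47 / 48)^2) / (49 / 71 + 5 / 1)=78110579 / 79119360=0.99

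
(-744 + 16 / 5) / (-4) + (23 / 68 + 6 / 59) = 185.64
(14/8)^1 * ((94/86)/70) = 47/1720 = 0.03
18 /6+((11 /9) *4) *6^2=179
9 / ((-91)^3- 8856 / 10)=-45 / 3772283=-0.00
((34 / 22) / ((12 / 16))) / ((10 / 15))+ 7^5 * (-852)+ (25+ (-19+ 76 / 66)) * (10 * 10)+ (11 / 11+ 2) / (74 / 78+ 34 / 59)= -150734468581 / 10527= -14318843.79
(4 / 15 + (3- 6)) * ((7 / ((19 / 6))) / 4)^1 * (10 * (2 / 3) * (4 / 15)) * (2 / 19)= -4592 / 16245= -0.28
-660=-660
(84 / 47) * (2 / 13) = 168 / 611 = 0.27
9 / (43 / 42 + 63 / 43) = 16254 / 4495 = 3.62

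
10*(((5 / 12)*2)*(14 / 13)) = 8.97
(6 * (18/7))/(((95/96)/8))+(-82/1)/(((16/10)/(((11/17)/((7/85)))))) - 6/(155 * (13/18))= -298015103/1071980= -278.00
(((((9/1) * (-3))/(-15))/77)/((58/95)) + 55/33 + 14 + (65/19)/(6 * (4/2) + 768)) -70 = -9213559/169708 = -54.29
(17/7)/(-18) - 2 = -269/126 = -2.13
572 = 572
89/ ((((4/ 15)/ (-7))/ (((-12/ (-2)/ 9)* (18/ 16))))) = -28035/ 16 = -1752.19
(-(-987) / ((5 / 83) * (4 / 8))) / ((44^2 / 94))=3850287 / 2420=1591.03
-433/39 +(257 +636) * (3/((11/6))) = 622123/429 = 1450.17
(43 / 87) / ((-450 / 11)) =-473 / 39150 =-0.01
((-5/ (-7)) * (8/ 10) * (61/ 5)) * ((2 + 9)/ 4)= 671/ 35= 19.17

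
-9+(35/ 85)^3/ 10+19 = 491643/ 49130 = 10.01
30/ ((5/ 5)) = 30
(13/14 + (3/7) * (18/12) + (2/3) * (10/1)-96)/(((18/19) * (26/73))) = -2556241/9828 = -260.10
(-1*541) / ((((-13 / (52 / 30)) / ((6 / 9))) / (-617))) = -1335188 / 45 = -29670.84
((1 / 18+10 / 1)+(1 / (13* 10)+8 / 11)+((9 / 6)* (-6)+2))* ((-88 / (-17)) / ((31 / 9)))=195136 / 34255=5.70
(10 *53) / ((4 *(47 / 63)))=16695 / 94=177.61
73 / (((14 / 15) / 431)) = 471945 / 14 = 33710.36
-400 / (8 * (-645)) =10 / 129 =0.08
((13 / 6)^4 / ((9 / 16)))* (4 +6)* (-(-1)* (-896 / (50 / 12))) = -102362624 / 1215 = -84249.07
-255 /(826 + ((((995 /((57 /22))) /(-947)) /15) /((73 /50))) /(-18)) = -27130115295 /87880404484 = -0.31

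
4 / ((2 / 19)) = 38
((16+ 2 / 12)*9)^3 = 3080271.38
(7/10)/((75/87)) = 203/250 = 0.81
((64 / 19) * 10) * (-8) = -5120 / 19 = -269.47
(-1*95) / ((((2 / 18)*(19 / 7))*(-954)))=35 / 106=0.33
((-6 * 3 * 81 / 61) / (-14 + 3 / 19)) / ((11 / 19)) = 526338 / 176473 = 2.98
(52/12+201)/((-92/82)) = -12628/69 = -183.01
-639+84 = -555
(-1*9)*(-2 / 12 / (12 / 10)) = 5 / 4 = 1.25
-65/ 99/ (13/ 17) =-85/ 99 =-0.86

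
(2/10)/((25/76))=0.61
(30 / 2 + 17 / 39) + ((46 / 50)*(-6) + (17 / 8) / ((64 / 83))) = 6325741 / 499200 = 12.67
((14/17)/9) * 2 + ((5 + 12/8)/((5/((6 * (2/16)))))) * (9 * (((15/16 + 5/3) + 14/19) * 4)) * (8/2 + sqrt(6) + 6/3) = 356499 * sqrt(6)/3040 + 163675601/232560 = 991.05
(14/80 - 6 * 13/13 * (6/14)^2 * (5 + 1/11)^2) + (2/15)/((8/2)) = -82339/2904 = -28.35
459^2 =210681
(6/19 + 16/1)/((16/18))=1395/76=18.36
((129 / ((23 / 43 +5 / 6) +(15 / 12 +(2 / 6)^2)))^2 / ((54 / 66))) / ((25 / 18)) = 877291687008 / 446265625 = 1965.85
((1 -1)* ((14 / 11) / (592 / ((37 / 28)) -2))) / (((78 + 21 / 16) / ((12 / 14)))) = 0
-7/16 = -0.44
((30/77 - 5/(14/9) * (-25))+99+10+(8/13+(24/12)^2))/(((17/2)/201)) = 4596.09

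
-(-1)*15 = 15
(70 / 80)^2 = 0.77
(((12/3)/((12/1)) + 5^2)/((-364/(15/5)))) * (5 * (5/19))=-25/91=-0.27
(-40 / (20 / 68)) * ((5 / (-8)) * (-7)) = -595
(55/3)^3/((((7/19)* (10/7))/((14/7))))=632225/27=23415.74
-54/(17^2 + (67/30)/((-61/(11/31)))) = -3063420/16394233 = -0.19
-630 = -630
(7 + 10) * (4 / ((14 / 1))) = 4.86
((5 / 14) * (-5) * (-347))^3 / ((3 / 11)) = 7181268015625 / 8232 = 872360060.21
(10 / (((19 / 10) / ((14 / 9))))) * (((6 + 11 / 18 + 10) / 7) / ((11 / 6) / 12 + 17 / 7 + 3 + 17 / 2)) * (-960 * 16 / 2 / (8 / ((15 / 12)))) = -669760000 / 404529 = -1655.65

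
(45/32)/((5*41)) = 9/1312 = 0.01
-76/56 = -19/14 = -1.36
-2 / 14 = -1 / 7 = -0.14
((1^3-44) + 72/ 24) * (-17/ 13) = 680/ 13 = 52.31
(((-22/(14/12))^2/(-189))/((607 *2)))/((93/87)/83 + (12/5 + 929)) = -5824940/3500760528531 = -0.00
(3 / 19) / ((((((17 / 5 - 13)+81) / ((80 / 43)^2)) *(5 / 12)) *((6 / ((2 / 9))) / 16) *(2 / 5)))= 1024000 / 37625301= 0.03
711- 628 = 83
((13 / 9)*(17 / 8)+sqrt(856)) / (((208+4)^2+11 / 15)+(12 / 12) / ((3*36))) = 3315 / 48540322+1080*sqrt(214) / 24270161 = 0.00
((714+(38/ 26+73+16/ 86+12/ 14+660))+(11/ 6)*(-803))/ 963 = -532057/ 22609314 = -0.02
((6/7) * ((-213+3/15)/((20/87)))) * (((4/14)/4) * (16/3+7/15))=-287622/875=-328.71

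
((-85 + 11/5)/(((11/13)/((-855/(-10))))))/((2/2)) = -460161/55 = -8366.56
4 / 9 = 0.44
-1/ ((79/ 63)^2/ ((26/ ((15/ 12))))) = -412776/ 31205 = -13.23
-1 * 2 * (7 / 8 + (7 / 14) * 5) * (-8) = 54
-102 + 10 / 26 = -1321 / 13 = -101.62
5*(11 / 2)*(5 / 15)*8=220 / 3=73.33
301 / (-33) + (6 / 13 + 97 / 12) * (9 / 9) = -989 / 1716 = -0.58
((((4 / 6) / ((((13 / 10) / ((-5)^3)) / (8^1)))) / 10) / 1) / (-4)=500 / 39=12.82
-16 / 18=-8 / 9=-0.89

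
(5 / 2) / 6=5 / 12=0.42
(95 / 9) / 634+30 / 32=43555 / 45648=0.95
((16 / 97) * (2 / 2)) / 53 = 16 / 5141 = 0.00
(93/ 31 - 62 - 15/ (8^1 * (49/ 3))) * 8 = -23173/ 49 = -472.92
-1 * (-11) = 11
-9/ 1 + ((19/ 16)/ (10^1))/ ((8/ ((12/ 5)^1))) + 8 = -1543/ 1600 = -0.96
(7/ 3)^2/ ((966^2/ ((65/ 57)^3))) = 274625/ 31741339428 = 0.00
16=16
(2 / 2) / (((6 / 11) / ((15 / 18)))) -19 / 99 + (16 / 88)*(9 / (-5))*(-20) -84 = -30143 / 396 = -76.12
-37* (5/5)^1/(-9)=37/9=4.11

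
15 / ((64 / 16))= 15 / 4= 3.75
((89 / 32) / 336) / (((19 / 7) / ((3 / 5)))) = 89 / 48640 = 0.00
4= 4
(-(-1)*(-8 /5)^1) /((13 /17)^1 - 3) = 68 /95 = 0.72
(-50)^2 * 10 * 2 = 50000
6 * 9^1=54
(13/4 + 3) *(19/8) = 475/32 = 14.84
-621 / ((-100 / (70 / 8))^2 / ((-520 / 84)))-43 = -8683 / 640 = -13.57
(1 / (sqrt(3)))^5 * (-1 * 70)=-70 * sqrt(3) / 27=-4.49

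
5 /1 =5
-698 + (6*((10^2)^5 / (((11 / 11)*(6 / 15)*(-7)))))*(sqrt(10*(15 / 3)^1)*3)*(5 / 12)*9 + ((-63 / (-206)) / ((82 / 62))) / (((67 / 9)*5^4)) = -8437500000000*sqrt(2) / 7 - 246866004923 / 353676250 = -1704632419629.86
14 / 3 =4.67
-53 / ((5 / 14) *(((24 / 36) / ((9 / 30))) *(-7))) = 477 / 50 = 9.54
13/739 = 0.02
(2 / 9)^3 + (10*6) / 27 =1628 / 729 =2.23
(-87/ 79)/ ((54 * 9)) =-0.00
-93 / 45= -31 / 15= -2.07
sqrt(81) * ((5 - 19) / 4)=-31.50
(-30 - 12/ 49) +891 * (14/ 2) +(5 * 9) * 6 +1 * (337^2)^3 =71775377488068802/ 49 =1464803622205485.76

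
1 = 1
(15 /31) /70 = 3 /434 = 0.01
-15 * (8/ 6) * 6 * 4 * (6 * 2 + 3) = -7200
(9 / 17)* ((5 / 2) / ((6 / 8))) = 30 / 17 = 1.76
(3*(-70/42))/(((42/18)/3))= -45/7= -6.43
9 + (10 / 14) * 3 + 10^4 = 70078 / 7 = 10011.14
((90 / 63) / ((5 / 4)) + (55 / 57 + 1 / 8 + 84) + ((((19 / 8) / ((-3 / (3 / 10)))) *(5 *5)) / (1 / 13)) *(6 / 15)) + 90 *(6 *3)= 2673871 / 1596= 1675.36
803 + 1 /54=43363 /54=803.02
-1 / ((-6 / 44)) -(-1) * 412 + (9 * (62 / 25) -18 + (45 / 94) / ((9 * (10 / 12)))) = 1493603 / 3525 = 423.72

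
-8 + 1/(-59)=-473/59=-8.02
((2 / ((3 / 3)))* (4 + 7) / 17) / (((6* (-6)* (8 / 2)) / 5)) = -55 / 1224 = -0.04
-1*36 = -36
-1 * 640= -640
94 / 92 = 47 / 46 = 1.02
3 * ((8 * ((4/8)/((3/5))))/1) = 20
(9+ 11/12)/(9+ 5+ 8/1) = 119/264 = 0.45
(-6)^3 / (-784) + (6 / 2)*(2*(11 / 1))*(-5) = -32313 / 98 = -329.72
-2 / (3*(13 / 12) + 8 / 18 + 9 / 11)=-792 / 1787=-0.44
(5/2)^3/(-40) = -25/64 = -0.39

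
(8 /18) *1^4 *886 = 3544 /9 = 393.78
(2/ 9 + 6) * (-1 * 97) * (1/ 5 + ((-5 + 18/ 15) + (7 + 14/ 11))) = -1396024/ 495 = -2820.25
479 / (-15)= -479 / 15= -31.93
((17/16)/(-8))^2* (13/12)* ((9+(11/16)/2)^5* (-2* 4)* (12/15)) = -8978362514331743/1030792151040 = -8710.16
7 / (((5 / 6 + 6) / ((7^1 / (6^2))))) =49 / 246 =0.20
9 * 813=7317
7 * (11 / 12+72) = 6125 / 12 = 510.42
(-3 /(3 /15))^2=225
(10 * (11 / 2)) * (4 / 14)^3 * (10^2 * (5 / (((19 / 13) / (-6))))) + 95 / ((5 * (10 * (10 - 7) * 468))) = -240926276177 / 91498680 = -2633.11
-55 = -55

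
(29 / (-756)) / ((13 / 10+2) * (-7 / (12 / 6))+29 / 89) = 12905 / 3776031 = 0.00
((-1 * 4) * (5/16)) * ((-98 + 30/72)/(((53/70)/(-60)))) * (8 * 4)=-16394000/53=-309320.75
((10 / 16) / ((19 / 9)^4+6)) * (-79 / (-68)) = 2591595 / 92309728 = 0.03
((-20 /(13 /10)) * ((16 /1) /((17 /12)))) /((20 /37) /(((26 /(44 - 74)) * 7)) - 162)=1657600 /1546303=1.07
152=152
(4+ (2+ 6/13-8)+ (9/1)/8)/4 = -0.10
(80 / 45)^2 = 256 / 81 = 3.16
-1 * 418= -418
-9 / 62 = -0.15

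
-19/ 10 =-1.90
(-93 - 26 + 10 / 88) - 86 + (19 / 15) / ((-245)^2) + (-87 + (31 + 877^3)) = 26722354212590711 / 39616500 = 674525872.11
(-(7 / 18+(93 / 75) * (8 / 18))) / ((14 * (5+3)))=-47 / 5600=-0.01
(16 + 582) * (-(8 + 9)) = -10166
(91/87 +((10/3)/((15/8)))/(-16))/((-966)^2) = 61/60888429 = 0.00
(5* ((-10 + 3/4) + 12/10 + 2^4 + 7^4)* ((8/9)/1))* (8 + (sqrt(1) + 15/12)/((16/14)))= 15369101/144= 106729.87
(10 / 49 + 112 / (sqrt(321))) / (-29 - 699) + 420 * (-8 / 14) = -4280645 / 17836 - 2 * sqrt(321) / 4173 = -240.01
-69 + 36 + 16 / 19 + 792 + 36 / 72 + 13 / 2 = 14570 / 19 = 766.84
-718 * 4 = -2872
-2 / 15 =-0.13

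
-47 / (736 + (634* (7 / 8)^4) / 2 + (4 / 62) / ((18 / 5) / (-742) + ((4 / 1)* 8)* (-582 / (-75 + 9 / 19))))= -163218846404608 / 3201241927499647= -0.05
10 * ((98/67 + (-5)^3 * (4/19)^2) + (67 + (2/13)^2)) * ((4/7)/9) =10291961240/257518989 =39.97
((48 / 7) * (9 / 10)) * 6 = 1296 / 35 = 37.03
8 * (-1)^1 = -8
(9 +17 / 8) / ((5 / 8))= 89 / 5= 17.80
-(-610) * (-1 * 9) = -5490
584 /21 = 27.81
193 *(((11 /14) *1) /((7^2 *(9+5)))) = 2123 /9604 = 0.22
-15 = -15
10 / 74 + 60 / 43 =2435 / 1591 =1.53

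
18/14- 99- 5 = -719/7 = -102.71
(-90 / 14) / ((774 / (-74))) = 185 / 301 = 0.61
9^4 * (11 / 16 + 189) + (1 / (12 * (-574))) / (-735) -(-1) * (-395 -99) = 12596410442387 / 10125360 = 1244045.69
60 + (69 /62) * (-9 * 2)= 1239 /31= 39.97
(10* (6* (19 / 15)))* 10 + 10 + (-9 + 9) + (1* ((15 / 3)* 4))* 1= 790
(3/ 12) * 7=7/ 4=1.75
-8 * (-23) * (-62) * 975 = -11122800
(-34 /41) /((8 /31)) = -527 /164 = -3.21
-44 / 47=-0.94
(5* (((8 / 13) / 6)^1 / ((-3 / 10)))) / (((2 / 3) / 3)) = -100 / 13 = -7.69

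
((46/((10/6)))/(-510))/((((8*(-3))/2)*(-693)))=-0.00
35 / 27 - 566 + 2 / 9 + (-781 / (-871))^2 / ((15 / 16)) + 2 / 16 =-461692807633 / 819332280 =-563.50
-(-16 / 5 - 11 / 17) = 327 / 85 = 3.85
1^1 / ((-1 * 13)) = -1 / 13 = -0.08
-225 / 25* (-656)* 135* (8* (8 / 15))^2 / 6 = 12091392 / 5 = 2418278.40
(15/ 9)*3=5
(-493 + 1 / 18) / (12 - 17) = 8873 / 90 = 98.59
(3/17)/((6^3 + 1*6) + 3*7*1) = 1/1377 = 0.00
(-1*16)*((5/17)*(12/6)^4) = -75.29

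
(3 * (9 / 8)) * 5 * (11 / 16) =1485 / 128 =11.60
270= 270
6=6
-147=-147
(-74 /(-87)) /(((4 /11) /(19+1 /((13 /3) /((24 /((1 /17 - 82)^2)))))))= 195079866377 /4389295638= 44.44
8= 8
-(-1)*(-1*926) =-926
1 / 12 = 0.08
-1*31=-31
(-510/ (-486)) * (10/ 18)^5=265625/ 4782969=0.06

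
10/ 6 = 5/ 3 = 1.67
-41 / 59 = -0.69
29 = 29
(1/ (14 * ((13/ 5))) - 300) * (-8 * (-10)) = -2183800/ 91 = -23997.80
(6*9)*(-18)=-972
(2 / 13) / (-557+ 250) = -2 / 3991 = -0.00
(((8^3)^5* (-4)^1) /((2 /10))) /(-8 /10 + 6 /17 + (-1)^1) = 59813432551014400 /123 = 486288069520442.28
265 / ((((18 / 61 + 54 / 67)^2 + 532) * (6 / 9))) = 0.75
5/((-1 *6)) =-0.83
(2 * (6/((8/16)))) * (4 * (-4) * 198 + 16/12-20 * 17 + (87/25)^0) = -84136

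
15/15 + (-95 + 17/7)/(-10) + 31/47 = 17958/1645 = 10.92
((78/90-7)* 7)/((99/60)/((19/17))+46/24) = -12236/967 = -12.65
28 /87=0.32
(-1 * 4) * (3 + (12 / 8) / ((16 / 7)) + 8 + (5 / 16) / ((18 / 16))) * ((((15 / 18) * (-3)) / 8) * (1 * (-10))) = -85925 / 576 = -149.18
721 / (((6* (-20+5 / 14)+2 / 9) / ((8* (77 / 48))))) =-1165857 / 14822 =-78.66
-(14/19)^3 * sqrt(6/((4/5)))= -1372 * sqrt(30)/6859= -1.10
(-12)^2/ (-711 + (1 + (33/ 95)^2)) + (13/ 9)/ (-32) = -457571393/ 1845118368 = -0.25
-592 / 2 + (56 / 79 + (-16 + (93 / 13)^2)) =-3472777 / 13351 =-260.11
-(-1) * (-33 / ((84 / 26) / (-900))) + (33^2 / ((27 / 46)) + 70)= 233482 / 21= 11118.19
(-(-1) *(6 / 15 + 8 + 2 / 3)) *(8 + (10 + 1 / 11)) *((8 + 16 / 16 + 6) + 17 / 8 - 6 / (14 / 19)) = 1701649 / 1155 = 1473.29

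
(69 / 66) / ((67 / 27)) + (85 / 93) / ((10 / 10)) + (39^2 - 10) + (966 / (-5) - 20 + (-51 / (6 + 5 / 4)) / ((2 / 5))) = 25473209977 / 19876890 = 1281.55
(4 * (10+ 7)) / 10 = 34 / 5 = 6.80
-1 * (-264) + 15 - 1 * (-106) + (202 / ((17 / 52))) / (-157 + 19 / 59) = 14970561 / 39287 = 381.06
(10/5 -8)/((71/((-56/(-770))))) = -24/3905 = -0.01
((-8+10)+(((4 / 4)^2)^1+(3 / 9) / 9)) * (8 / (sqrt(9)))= 656 / 81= 8.10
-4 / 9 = -0.44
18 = 18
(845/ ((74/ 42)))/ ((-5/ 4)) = -14196/ 37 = -383.68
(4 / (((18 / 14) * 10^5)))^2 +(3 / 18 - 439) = -22215937499951 / 50625000000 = -438.83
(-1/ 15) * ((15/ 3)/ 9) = -1/ 27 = -0.04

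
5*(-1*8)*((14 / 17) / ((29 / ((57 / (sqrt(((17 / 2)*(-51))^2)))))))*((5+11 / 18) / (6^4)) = -67165 / 103865733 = -0.00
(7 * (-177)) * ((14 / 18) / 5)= -2891 / 15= -192.73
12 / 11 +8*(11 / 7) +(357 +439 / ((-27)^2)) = 20840192 / 56133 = 371.26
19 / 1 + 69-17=71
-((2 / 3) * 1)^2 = -4 / 9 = -0.44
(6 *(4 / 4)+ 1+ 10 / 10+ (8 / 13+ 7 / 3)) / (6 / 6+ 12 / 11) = 5.24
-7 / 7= -1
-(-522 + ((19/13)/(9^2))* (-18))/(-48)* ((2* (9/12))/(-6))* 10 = 38195/1404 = 27.20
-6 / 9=-2 / 3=-0.67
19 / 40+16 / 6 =377 / 120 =3.14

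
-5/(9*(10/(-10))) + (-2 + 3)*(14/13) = 191/117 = 1.63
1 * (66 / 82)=33 / 41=0.80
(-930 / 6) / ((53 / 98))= -15190 / 53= -286.60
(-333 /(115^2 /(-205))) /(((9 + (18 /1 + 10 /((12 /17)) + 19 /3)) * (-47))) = -27306 /11809925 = -0.00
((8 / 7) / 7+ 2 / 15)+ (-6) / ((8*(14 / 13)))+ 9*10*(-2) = -1060751 / 5880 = -180.40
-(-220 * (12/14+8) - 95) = 14305/7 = 2043.57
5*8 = 40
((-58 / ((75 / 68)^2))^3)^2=372113061020282628320402335596544 / 31676352024078369140625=11747345803.50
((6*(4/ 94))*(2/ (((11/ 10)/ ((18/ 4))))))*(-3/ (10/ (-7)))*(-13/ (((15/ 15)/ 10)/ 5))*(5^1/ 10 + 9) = -14004900/ 517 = -27088.78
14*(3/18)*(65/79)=455/237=1.92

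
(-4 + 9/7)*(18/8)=-171/28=-6.11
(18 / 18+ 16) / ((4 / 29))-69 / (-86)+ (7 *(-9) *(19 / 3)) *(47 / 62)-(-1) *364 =989537 / 5332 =185.58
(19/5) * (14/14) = 19/5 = 3.80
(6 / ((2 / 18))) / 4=27 / 2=13.50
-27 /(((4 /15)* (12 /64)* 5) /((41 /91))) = -4428 /91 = -48.66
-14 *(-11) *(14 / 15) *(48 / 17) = 405.84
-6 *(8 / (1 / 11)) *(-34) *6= 107712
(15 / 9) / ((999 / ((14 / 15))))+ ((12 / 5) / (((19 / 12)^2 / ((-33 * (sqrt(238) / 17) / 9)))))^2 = 5053974049054 / 497979347175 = 10.15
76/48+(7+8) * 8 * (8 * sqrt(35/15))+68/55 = 1861/660+320 * sqrt(21) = 1469.24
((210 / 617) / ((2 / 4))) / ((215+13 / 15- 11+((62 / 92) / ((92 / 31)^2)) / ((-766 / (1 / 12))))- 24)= 7515585100800 / 1996903991827501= 0.00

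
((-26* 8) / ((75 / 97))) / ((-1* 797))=20176 / 59775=0.34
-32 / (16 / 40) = -80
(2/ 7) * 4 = 8/ 7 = 1.14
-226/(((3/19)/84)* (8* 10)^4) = -15029/5120000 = -0.00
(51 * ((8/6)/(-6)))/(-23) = 34/69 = 0.49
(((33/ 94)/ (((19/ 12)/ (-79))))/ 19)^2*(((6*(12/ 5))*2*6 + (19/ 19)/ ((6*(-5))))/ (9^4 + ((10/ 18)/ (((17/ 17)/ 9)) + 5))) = 211355971002/ 9458267469095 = 0.02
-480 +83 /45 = -21517 /45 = -478.16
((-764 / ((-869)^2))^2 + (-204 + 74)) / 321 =-0.40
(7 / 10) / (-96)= -7 / 960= -0.01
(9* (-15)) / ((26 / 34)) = -2295 / 13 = -176.54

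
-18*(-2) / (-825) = -12 / 275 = -0.04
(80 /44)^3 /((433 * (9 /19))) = 152000 /5186907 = 0.03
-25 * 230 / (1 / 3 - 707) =1725 / 212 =8.14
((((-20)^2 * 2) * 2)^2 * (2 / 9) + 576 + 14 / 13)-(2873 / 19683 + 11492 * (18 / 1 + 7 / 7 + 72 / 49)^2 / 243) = 337686349819633 / 614365479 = 549650.59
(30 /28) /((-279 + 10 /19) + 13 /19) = -285 /73892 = -0.00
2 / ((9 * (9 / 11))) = 22 / 81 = 0.27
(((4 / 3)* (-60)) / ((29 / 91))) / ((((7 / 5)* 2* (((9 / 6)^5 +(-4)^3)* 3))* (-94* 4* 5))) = -416 / 1476129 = -0.00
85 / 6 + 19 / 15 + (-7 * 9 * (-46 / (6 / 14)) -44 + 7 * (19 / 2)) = 101999 / 15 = 6799.93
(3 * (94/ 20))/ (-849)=-47/ 2830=-0.02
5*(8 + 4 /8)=85 /2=42.50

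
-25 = -25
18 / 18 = 1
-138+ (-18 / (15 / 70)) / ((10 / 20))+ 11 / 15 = -4579 / 15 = -305.27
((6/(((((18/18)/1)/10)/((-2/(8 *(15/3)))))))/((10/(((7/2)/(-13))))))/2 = 21/520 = 0.04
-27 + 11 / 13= -340 / 13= -26.15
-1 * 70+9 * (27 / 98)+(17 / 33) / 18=-982208 / 14553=-67.49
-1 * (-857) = 857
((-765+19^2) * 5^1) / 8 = -505 / 2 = -252.50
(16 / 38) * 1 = 0.42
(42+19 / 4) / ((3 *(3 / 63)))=1309 / 4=327.25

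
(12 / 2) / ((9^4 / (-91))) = -182 / 2187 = -0.08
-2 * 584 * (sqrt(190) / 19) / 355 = -1168 * sqrt(190) / 6745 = -2.39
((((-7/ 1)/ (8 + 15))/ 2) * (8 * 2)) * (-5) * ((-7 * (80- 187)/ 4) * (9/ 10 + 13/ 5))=183505/ 23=7978.48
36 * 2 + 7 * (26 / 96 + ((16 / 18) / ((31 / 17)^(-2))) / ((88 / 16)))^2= 16046522824735 / 209558866176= 76.57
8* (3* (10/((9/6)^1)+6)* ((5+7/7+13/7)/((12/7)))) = 4180/3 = 1393.33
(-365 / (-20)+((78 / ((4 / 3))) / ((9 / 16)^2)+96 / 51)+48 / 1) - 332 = -48335 / 612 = -78.98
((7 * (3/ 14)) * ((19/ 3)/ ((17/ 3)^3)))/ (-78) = -171/ 255476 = -0.00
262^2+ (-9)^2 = 68725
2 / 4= 1 / 2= 0.50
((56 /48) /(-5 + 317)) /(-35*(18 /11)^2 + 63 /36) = -121 /2976012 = -0.00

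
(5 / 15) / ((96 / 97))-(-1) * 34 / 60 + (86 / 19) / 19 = 593501 / 519840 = 1.14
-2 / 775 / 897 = -0.00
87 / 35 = 2.49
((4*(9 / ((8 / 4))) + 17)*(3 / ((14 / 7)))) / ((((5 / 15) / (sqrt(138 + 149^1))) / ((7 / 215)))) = 441*sqrt(287) / 86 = 86.87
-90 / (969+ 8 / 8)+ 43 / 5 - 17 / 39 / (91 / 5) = 14601949 / 1721265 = 8.48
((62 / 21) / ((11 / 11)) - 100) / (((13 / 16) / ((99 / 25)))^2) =-1704485376 / 739375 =-2305.31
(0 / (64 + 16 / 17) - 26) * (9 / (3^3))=-26 / 3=-8.67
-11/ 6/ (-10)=11/ 60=0.18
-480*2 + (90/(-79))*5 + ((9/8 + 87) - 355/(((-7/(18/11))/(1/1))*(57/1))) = -810070215/924616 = -876.12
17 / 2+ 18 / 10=103 / 10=10.30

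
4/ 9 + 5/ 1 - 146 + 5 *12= -725/ 9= -80.56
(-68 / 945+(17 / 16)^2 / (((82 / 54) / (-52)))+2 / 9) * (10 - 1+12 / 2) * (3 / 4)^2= -95487247 / 293888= -324.91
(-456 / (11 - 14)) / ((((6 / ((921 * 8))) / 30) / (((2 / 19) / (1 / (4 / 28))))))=589440 / 7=84205.71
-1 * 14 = -14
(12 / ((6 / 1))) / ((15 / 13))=1.73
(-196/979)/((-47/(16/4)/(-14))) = -10976/46013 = -0.24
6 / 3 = 2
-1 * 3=-3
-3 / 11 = -0.27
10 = 10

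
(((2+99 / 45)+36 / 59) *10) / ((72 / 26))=6149 / 354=17.37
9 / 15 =3 / 5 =0.60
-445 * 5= -2225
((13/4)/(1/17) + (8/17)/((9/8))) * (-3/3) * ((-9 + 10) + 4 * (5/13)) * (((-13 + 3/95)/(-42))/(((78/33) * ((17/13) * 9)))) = -45345839/28910115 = -1.57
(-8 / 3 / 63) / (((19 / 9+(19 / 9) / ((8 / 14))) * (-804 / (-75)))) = -0.00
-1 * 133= -133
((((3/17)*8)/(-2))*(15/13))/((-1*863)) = 180/190723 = 0.00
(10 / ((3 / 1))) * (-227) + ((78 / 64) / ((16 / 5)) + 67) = -1058743 / 1536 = -689.29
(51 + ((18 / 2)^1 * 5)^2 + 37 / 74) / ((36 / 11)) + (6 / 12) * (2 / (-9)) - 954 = -2557 / 8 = -319.62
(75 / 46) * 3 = 225 / 46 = 4.89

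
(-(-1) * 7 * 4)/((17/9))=252/17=14.82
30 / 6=5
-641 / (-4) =641 / 4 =160.25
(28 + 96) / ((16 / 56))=434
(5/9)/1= 5/9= 0.56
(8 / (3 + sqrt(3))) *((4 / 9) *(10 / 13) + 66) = 31048 / 117-31048 *sqrt(3) / 351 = 112.16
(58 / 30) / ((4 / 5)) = 29 / 12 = 2.42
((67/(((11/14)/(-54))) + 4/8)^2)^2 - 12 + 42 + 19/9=947458605738504609193/2108304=449393733417241.83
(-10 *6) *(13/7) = -780/7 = -111.43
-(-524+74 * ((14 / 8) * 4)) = 6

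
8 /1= 8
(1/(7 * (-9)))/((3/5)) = -5/189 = -0.03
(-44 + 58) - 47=-33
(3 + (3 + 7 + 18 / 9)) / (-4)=-3.75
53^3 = 148877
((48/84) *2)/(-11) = -0.10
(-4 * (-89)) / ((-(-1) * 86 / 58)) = 10324 / 43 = 240.09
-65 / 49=-1.33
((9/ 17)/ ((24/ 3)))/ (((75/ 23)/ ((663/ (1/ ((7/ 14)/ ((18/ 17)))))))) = 5083/ 800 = 6.35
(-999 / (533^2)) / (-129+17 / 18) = 17982 / 654825145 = 0.00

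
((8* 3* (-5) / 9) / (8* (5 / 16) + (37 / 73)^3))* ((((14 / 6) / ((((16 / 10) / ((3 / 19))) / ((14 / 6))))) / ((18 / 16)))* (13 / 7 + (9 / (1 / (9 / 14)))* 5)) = -234732857800 / 3149395749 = -74.53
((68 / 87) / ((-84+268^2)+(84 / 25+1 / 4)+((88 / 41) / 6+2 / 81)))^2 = 196071840000 / 1651988370013868081209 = 0.00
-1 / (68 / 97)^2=-9409 / 4624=-2.03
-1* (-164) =164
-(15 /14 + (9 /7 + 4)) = -89 /14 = -6.36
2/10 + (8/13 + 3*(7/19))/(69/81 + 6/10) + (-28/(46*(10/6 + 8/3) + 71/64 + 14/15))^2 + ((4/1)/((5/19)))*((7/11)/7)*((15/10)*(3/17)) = 2994724924852203493/1691697476302854020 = 1.77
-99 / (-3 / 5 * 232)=165 / 232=0.71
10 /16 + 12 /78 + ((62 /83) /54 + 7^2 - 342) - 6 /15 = -340981163 /1165320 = -292.61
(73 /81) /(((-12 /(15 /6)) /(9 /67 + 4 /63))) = -0.04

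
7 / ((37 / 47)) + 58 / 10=2718 / 185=14.69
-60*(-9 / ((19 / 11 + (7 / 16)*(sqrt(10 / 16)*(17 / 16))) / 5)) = 1288.93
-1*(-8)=8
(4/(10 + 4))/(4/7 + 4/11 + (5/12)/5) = 264/941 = 0.28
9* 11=99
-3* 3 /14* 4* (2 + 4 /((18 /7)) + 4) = -136 /7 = -19.43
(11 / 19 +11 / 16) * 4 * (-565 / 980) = -2.92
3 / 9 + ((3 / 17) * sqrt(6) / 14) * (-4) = 1 / 3-6 * sqrt(6) / 119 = 0.21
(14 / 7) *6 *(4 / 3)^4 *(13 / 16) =832 / 27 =30.81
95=95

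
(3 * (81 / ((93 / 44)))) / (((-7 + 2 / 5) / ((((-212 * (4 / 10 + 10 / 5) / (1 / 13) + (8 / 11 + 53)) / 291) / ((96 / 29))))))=31392819 / 264616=118.64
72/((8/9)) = 81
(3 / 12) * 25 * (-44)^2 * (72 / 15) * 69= 4007520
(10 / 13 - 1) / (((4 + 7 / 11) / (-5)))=0.25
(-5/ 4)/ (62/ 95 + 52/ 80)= -95/ 99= -0.96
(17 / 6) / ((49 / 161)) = 391 / 42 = 9.31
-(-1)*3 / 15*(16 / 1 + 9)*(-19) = -95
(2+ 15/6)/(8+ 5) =9/26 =0.35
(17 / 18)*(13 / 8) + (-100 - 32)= -18787 / 144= -130.47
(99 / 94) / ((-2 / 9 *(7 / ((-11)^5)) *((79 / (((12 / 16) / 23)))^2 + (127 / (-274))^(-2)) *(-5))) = -20830086872001 / 5606134555008400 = -0.00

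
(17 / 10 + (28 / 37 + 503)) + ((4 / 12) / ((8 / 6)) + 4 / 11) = 4119413 / 8140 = 506.07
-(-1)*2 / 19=2 / 19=0.11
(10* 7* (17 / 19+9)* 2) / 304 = 1645 / 361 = 4.56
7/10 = 0.70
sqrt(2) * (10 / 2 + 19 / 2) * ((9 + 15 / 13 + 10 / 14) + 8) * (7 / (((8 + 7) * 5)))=49793 * sqrt(2) / 1950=36.11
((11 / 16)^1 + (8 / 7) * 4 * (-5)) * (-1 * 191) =474253 / 112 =4234.40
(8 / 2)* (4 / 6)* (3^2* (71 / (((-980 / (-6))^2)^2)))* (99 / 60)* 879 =500457771 / 144120025000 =0.00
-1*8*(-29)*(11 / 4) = 638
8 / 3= 2.67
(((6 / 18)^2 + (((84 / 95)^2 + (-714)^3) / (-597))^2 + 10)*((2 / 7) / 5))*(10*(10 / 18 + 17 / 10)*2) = 31610802863922677052476 / 32987503125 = 958266005891.37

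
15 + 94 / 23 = 439 / 23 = 19.09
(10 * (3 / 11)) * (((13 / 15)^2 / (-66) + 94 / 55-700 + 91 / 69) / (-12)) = 238054697 / 1502820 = 158.41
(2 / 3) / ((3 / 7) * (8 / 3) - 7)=-14 / 123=-0.11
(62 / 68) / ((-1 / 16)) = -248 / 17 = -14.59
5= 5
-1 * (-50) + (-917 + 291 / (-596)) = -517023 / 596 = -867.49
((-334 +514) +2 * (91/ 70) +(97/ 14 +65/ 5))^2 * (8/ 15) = 401974658/ 18375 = 21876.17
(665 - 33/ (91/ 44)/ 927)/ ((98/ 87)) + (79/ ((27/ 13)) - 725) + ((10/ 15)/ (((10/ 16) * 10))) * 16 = -58849222267/ 620023950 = -94.91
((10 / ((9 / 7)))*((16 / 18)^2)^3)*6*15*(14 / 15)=513802240 / 1594323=322.27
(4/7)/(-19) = -4/133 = -0.03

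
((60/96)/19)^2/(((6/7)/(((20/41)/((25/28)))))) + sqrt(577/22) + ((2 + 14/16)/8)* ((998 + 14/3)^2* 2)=sqrt(12694)/22 + 770042273503/1065672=722593.57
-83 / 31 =-2.68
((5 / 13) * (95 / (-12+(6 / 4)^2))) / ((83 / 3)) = -1900 / 14027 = -0.14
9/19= 0.47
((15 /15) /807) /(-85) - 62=-4252891 /68595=-62.00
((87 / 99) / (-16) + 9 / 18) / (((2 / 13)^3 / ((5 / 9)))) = 2581475 / 38016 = 67.90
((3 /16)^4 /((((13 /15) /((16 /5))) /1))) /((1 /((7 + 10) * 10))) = 20655 /26624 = 0.78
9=9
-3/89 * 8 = -24/89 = -0.27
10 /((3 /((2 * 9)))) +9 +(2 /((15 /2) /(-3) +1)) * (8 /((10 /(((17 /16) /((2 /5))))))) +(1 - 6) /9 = 1181 /18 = 65.61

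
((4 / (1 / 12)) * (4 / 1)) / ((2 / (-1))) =-96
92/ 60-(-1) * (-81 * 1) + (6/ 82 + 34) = -27917/ 615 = -45.39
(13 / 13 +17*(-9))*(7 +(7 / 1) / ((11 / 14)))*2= -53200 / 11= -4836.36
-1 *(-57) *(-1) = -57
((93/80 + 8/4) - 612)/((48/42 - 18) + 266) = -340949/139520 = -2.44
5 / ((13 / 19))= 95 / 13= 7.31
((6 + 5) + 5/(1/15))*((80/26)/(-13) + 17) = 243638/169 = 1441.64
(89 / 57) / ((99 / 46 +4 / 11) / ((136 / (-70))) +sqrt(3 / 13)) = -93354581320 / 66765578799 - 105368031296 * sqrt(39) / 1268545997181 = -1.92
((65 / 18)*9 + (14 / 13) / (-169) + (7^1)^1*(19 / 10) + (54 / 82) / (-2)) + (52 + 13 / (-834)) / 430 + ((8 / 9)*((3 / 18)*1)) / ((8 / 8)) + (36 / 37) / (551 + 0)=271078157249603531 / 5927127263256420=45.74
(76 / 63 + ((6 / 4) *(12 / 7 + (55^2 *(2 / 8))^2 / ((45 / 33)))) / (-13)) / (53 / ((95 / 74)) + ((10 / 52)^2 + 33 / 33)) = -223755569765 / 195686424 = -1143.44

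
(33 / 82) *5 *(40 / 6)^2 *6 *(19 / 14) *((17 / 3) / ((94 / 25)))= 44412500 / 40467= 1097.50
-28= -28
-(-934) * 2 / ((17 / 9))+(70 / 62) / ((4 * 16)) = 33355603 / 33728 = 988.96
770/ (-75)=-154/ 15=-10.27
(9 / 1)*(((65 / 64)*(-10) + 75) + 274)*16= 97587 / 2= 48793.50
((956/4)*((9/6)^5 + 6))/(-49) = -103965/1568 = -66.30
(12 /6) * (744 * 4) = 5952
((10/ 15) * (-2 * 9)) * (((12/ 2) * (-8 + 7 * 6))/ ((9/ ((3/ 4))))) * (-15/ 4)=765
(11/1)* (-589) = -6479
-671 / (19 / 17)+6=-11293 / 19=-594.37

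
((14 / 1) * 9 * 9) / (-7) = -162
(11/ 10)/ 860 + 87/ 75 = 9987/ 8600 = 1.16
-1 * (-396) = 396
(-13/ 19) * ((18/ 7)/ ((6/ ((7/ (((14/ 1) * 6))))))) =-0.02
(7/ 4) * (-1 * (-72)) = 126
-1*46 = -46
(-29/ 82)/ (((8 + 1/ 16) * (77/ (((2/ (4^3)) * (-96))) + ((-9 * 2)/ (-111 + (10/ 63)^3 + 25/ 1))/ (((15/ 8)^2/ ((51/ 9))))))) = 62358821800/ 36008617029007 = 0.00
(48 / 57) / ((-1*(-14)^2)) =-4 / 931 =-0.00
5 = 5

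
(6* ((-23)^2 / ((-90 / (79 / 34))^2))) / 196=3301489 / 305877600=0.01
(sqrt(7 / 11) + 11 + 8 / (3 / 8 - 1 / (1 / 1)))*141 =-1269 / 5 + 141*sqrt(77) / 11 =-141.32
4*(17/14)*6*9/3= 612/7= 87.43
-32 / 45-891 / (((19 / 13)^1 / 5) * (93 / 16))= -13918448 / 26505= -525.13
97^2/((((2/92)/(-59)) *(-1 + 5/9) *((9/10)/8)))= 510720520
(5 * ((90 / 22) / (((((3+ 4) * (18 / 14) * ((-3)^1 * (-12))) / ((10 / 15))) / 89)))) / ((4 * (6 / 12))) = 2225 / 1188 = 1.87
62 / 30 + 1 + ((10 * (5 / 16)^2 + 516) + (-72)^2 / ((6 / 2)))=4316243 / 1920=2248.04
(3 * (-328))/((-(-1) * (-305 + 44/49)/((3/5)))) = 48216/24835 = 1.94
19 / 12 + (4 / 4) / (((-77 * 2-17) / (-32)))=1211 / 684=1.77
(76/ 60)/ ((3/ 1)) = 19/ 45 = 0.42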